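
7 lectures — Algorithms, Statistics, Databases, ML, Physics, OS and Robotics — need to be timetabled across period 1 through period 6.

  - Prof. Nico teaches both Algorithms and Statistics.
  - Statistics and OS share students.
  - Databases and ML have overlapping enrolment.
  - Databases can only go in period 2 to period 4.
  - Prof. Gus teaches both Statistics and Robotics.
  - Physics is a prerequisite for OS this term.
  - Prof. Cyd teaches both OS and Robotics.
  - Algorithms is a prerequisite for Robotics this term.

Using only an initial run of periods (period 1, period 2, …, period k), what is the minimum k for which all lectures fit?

The precedence chain requires at least 2 distinct periods.
Could 2 periods be enough, i.e. nothing placed later than period 2? No: OS must come after Physics (at period 1 or later) → {period 2}; Robotics must come after Algorithms (at period 1 or later) → {period 2}; Algorithms must come before Robotics (at period 2 or earlier) → {period 1}; Statistics can't share with OS (period 2) → {period 1}; Statistics can't share with Algorithms (period 1) → nothing is left.
So 2 periods is not enough.
3 works (last occupied period: period 3): for example ML -> period 1; Algorithms -> period 2; Physics -> period 1; Databases -> period 2; OS -> period 2; Statistics -> period 1; Robotics -> period 3.

3 periods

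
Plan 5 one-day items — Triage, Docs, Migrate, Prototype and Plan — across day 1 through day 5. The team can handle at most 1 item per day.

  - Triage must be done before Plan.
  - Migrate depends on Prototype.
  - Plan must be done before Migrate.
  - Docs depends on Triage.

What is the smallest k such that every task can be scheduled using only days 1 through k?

5 days

The precedence chain requires at least 3 distinct days.
With at most 1 per day and 5 tasks, at least 5 days are needed.
5 works (last occupied day: day 5): for example Prototype=day 3; Triage=day 1; Docs=day 5; Migrate=day 4; Plan=day 2.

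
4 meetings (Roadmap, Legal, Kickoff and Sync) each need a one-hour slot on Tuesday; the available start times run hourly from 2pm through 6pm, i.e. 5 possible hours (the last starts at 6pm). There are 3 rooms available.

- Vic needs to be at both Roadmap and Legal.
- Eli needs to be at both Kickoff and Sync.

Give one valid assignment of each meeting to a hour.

Legal -> 3pm, Roadmap -> 2pm, Kickoff -> 2pm, Sync -> 3pm

Checking: Kickoff(2pm) != Sync(3pm); Roadmap(2pm) != Legal(3pm); max 2 per hour (cap 3).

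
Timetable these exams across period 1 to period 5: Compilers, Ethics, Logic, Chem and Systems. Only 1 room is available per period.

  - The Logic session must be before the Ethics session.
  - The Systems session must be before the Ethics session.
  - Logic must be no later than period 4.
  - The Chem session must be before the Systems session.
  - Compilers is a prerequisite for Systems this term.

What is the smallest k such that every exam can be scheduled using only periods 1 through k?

The precedence chain requires at least 3 distinct periods.
With at most 1 per period and 5 exams, at least 5 periods are needed.
5 works (last occupied period: period 5): for example Ethics -> period 5; Compilers -> period 2; Chem -> period 3; Systems -> period 4; Logic -> period 1.

5 periods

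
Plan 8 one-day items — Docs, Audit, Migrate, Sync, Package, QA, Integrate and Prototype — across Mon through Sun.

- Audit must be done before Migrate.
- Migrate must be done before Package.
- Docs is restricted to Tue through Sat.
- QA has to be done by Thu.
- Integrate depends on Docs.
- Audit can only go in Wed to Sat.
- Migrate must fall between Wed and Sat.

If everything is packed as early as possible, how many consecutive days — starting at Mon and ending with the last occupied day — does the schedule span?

The precedence chain requires at least 3 distinct days.
Propagating the time windows through the other constraints, Package can't land before Fri — that is day 5 counting from Mon — so the schedule must run through at least 5 days.
5 works (last occupied day: Fri): for example Audit=Wed, Prototype=Mon, Migrate=Thu, QA=Mon, Package=Fri, Integrate=Wed, Docs=Tue, Sync=Mon.

5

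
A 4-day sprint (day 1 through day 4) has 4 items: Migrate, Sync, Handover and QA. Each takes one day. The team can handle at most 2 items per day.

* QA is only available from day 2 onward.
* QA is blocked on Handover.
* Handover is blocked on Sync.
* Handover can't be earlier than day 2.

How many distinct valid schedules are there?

Splitting on Migrate: it can be day 1 (4), day 2 (4), day 3 (4), day 4 (4). Listing each branch's schedules as (Sync, Handover, QA) by day number:
Migrate=day 1: (1,2,3) (1,2,4) (1,3,4) (2,3,4) — 4.
Migrate=day 2: (1,2,3) (1,2,4) (1,3,4) (2,3,4) — 4.
Migrate=day 3: (1,2,3) (1,2,4) (1,3,4) (2,3,4) — 4.
Migrate=day 4: (1,2,3) (1,2,4) (1,3,4) (2,3,4) — 4.
Summing: 4 + 4 + 4 + 4 = 16.

16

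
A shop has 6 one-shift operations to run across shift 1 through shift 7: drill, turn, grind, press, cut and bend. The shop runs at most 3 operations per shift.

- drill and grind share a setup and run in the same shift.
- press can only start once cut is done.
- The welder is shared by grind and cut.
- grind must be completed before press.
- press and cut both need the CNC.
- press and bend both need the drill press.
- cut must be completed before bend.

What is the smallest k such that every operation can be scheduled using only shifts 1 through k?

3 shifts

The precedence chain requires at least 2 distinct shifts.
With at most 3 per shift and 6 operations, at least 2 shifts are needed.
Could 2 shifts be enough, i.e. nothing placed later than shift 2? No: bend must come after cut (at shift 1 or later) → {shift 2}; cut must come before bend (at shift 2 or earlier) → {shift 1}; press must come after grind (at shift 1 or later) → {shift 2}; grind must come before press (at shift 2 or earlier) → {shift 1}; cut can't share with grind (shift 1) → nothing is left.
So 2 shifts is not enough.
3 works (last occupied shift: shift 3): for example drill in shift 2; bend in shift 2; turn in shift 1; cut in shift 1; grind in shift 2; press in shift 3.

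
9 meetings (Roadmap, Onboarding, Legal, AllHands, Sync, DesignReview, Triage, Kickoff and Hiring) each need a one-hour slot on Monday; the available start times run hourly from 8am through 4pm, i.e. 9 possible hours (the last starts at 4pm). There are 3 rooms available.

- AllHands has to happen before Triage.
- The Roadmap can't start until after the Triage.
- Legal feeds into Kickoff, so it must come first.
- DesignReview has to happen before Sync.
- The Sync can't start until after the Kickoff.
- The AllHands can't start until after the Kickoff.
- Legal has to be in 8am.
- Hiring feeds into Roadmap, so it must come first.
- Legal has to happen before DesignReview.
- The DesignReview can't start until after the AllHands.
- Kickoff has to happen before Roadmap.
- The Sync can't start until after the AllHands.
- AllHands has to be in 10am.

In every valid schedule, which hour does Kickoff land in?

9am

Legal is fixed at 8am and must come before Kickoff, so Kickoff is at least 9am.
AllHands is fixed at 10am and must come after Kickoff, so Kickoff is at most 9am.
So Kickoff must be 9am.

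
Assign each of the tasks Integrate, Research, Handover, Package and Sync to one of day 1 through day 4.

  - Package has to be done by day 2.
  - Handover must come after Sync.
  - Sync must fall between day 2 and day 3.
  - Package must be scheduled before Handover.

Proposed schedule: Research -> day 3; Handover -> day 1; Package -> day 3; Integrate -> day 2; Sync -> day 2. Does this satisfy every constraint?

No. Package must be scheduled before Handover is not satisfied.

Handover must come after Sync — violated.
Sync must fall between day 2 and day 3 — holds.
Package has to be done by day 2 — violated.
Package must be scheduled before Handover — violated.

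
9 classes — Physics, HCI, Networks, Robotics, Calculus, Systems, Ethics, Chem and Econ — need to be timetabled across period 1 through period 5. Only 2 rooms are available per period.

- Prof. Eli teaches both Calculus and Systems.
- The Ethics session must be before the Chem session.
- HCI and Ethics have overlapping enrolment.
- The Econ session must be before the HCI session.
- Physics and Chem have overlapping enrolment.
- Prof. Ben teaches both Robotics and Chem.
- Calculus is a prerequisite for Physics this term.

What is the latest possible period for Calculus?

period 4

Downstream work caps Calculus at period 4.
Calculus at period 4 is achievable: Robotics in period 3, Systems in period 5, Econ in period 1, Networks in period 3, Physics in period 5, Calculus in period 4, Chem in period 2, Ethics in period 1, HCI in period 2.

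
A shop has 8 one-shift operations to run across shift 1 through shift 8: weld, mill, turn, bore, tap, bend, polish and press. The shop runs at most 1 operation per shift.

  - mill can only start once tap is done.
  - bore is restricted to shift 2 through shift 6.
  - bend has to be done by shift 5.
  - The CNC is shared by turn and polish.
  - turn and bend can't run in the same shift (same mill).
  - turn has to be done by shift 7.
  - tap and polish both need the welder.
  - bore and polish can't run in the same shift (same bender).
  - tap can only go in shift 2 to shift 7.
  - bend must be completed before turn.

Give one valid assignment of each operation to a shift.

bend -> shift 1; tap -> shift 3; polish -> shift 7; mill -> shift 5; press -> shift 8; bore -> shift 2; turn -> shift 4; weld -> shift 6

Checking: tap(shift 3) before mill(shift 5); bend(shift 1) before turn(shift 4); turn(shift 4) != bend(shift 1); bore(shift 2) != polish(shift 7); turn(shift 4) != polish(shift 7); tap(shift 3) != polish(shift 7); bore=shift 2 in [shift 2,shift 6]; turn=shift 4 in [shift 1,shift 7]; bend=shift 1 in [shift 1,shift 5]; tap=shift 3 in [shift 2,shift 7]; max 1 per shift (cap 1).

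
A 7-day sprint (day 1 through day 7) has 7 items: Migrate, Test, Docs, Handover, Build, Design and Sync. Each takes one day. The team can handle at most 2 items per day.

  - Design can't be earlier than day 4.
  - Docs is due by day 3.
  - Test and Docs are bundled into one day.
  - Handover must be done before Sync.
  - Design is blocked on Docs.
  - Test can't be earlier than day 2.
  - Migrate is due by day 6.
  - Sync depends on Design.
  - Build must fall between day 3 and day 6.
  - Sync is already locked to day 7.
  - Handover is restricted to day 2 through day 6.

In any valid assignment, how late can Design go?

day 6

Design is available from day 4; downstream work caps Design at day 6.
Design at day 6 is achievable: Handover in day 3; Docs in day 2; Migrate in day 1; Test in day 2; Sync in day 7; Design in day 6; Build in day 3.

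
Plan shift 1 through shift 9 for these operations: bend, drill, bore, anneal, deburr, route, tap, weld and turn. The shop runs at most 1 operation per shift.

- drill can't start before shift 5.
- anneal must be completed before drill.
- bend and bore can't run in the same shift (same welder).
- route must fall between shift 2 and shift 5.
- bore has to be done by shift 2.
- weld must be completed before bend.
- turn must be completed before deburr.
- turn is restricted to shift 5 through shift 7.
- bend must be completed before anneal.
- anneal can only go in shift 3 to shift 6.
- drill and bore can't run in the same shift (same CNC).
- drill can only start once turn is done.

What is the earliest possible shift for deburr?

shift 7

Precedence pushes deburr to at least shift 6.
deburr at shift 7 is achievable: bend=shift 4, deburr=shift 7, bore=shift 1, weld=shift 3, drill=shift 8, route=shift 2, tap=shift 9, turn=shift 5, anneal=shift 6.
Nothing earlier works — the conflict and capacity constraints rule out every shift before shift 7.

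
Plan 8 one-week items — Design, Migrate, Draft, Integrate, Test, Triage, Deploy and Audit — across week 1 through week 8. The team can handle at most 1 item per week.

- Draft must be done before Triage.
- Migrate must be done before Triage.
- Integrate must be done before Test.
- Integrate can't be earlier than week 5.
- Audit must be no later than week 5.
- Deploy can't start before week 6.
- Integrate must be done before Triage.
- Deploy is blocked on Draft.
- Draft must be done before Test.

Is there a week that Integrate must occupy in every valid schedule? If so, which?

week 5

Integrate is available from week 5; downstream work caps Integrate at week 7.
So Integrate is pinned to week 5.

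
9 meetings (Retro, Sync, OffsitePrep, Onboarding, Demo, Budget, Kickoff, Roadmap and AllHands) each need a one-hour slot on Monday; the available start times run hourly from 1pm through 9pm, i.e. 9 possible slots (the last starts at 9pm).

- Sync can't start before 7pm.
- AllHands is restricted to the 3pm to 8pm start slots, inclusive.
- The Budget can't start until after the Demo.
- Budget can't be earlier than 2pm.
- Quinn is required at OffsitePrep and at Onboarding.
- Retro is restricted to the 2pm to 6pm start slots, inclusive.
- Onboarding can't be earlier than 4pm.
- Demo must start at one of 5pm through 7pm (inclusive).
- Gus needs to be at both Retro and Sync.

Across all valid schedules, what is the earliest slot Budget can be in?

Budget is available from 2pm; precedence pushes Budget to at least 6pm.
Budget at 6pm is achievable: OffsitePrep in 1pm; Budget in 6pm; Sync in 7pm; Demo in 5pm; AllHands in 3pm; Onboarding in 4pm; Retro in 2pm; Roadmap in 1pm; Kickoff in 1pm.

6pm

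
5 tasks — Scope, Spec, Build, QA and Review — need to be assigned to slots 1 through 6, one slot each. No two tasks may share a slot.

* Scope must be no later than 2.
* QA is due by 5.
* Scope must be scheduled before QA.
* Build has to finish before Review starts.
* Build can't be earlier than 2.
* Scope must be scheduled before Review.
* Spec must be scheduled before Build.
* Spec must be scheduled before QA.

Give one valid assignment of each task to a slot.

QA in 4; Build in 3; Scope in 1; Review in 5; Spec in 2

Checking: Scope(1) before QA(4); Spec(2) before Build(3); Build(3) before Review(5); Spec(2) before QA(4); Scope(1) before Review(5); QA=4 in [1,5]; Scope=1 in [1,2]; Build=3 in [2,6]; max 1 per slot (cap 1).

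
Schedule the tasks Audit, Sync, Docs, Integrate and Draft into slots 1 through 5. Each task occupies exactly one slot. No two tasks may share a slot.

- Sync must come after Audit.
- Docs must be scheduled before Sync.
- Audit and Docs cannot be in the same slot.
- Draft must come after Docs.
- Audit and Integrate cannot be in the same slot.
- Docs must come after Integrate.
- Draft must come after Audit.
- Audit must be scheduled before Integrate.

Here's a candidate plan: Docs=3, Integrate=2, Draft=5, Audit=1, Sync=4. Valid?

Draft must come after Docs — holds.
Audit and Integrate cannot be in the same slot — holds.
No two tasks may share a slot — holds.
Docs must be scheduled before Sync — holds.
Audit and Docs cannot be in the same slot — holds.
Docs must come after Integrate — holds.
Sync must come after Audit — holds.
Draft must come after Audit — holds.
Audit must be scheduled before Integrate — holds.

Valid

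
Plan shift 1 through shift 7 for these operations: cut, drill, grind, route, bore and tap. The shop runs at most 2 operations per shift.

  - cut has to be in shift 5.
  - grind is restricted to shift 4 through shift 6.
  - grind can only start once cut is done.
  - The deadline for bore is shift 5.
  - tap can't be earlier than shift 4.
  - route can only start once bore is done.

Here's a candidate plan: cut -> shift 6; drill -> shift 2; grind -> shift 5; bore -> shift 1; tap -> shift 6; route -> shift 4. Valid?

Invalid. grind can only start once cut is done.

cut has to be in shift 5 — violated.
The deadline for bore is shift 5 — holds.
route can only start once bore is done — holds.
grind is restricted to shift 4 through shift 6 — holds.
grind can only start once cut is done — violated.
The shop runs at most 2 operations per shift — holds.
tap can't be earlier than shift 4 — holds.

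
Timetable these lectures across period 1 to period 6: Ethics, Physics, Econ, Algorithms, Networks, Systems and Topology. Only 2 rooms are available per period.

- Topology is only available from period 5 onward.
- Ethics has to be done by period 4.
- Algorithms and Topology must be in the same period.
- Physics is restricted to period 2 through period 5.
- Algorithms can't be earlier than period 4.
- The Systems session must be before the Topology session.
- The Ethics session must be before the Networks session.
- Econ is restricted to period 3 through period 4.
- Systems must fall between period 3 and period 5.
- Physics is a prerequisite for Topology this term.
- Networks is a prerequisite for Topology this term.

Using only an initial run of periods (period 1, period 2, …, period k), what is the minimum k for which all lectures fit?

5 periods

The precedence chain requires at least 3 distinct periods.
With at most 2 per period and 7 lectures, at least 4 periods are needed.
Topology can't be placed before period 5, so the schedule must run through at least period 5.
5 works (last occupied period: period 5): for example Ethics=period 1; Physics=period 2; Topology=period 5; Systems=period 3; Algorithms=period 5; Networks=period 2; Econ=period 3.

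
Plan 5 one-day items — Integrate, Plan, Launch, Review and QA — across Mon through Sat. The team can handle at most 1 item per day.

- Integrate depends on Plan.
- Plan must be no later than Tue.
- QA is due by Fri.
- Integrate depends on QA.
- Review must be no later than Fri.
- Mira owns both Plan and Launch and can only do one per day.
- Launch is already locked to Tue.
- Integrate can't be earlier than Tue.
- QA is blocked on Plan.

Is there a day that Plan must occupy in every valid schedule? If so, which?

Plan's window is Mon–Tue.
Launch is fixed at Tue, and Plan can't share a day with Launch.
So Plan must be Mon.

Mon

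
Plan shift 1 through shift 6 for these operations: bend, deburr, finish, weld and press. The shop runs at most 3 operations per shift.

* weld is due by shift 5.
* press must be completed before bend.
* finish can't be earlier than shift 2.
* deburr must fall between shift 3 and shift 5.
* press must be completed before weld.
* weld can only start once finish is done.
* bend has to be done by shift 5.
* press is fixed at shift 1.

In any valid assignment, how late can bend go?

Precedence pushes bend to at least shift 2; bend's own window allows nothing later than shift 5.
bend at shift 5 is achievable: deburr=shift 3, finish=shift 2, bend=shift 5, press=shift 1, weld=shift 3.

shift 5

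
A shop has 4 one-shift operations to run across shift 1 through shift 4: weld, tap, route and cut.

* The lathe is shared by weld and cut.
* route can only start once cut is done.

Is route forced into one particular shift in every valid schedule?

route can be shift 2 (e.g. tap in shift 1; cut in shift 1; weld in shift 2; route in shift 2) or shift 3 (e.g. cut in shift 1; weld in shift 2; tap in shift 1; route in shift 3).

No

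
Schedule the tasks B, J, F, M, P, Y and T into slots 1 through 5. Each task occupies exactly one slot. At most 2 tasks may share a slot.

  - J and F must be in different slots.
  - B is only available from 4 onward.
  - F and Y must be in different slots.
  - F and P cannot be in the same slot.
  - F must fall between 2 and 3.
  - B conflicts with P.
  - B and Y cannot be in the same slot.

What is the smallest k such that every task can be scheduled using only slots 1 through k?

With at most 2 per slot and 7 tasks, at least 4 slots are needed.
B can't be placed before 4, so the schedule must run through at least slot 4.
4 works (last occupied slot: 4): for example Y -> 3; P -> 3; B -> 4; F -> 2; T -> 2; J -> 1; M -> 1.

4 slots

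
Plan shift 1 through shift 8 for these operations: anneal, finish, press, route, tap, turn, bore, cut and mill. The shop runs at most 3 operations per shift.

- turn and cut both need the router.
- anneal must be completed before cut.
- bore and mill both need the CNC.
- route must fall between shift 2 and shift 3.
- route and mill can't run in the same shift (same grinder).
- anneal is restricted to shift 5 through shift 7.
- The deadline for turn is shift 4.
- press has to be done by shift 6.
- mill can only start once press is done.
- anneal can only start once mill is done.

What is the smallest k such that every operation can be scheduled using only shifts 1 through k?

The precedence chain requires at least 4 distinct shifts.
With at most 3 per shift and 9 operations, at least 3 shifts are needed.
Propagating the time windows through the other constraints, cut can't land before shift 6, so the schedule must run through at least shift 6.
6 works (last occupied shift: shift 6): for example anneal=shift 5; finish=shift 1; tap=shift 2; bore=shift 2; mill=shift 3; route=shift 2; press=shift 1; cut=shift 6; turn=shift 1.

6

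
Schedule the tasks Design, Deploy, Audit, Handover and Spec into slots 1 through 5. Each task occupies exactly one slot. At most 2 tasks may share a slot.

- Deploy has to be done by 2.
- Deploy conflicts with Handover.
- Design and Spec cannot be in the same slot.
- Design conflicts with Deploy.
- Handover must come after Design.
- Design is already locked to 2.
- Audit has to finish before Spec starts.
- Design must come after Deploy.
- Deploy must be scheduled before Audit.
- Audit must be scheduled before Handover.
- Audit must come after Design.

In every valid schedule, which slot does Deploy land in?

Deploy's window is 1–2.
Design is fixed at 2, and Deploy can't share a slot with Design.
So Deploy must be 1.

1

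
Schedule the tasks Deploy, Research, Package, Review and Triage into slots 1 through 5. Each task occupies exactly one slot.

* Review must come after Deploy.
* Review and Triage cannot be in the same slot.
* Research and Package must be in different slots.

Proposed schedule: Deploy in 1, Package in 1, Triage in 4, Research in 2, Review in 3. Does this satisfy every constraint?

Yes

Review and Triage cannot be in the same slot — holds.
Review must come after Deploy — holds.
Research and Package must be in different slots — holds.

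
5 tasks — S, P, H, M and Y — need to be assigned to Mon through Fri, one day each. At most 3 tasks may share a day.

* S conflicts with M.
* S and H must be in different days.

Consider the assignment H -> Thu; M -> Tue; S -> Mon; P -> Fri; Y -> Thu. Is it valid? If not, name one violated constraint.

At most 3 tasks may share a day — holds.
S and H must be in different days — holds.
S conflicts with M — holds.

Yes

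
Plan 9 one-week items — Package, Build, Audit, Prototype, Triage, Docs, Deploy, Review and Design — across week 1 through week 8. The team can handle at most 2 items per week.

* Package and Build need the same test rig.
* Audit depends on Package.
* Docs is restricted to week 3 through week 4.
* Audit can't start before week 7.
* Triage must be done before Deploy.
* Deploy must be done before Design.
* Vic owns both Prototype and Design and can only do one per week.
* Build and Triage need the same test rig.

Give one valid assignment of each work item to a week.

Audit in week 7; Triage in week 1; Docs in week 3; Review in week 4; Design in week 3; Build in week 2; Deploy in week 2; Prototype in week 4; Package in week 1

Checking: Deploy(week 2) before Design(week 3); Triage(week 1) before Deploy(week 2); Package(week 1) before Audit(week 7); Prototype(week 4) != Design(week 3); Build(week 2) != Triage(week 1); Package(week 1) != Build(week 2); Docs=week 3 in [week 3,week 4]; Audit=week 7 in [week 7,week 8]; max 2 per week (cap 2).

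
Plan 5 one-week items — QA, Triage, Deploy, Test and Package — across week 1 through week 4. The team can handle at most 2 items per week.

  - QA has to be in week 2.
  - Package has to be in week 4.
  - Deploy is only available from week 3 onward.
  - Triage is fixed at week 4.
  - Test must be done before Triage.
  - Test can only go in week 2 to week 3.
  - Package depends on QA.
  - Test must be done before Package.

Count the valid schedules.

Enumerating: Triage in week 4; QA in week 2; Deploy in week 3; Test in week 2; Package in week 4 | Package -> week 4; QA -> week 2; Test -> week 3; Triage -> week 4; Deploy -> week 3.

2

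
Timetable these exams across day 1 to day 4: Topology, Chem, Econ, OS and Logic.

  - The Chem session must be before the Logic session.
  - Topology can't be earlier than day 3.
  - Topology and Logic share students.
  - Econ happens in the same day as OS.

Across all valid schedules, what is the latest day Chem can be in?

Downstream work caps Chem at day 3.
Chem at day 3 is achievable: Econ in day 1, Logic in day 4, OS in day 1, Topology in day 3, Chem in day 3.

day 3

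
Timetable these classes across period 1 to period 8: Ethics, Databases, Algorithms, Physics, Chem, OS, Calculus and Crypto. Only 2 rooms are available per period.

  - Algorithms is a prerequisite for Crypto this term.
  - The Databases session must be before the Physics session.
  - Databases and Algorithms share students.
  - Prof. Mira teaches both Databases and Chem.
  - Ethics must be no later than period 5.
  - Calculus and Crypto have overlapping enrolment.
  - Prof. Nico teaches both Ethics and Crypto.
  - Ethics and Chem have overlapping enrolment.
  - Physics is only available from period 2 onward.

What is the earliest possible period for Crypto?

period 2

Precedence pushes Crypto to at least period 2.
Crypto at period 2 is achievable: Calculus in period 4, Crypto in period 2, Algorithms in period 1, Databases in period 2, OS in period 4, Physics in period 3, Chem in period 3, Ethics in period 1.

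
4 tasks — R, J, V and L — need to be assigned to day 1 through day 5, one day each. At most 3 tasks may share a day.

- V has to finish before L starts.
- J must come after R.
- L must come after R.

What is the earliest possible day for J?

Precedence pushes J to at least day 2.
J at day 2 is achievable: V -> day 1; J -> day 2; L -> day 2; R -> day 1.

day 2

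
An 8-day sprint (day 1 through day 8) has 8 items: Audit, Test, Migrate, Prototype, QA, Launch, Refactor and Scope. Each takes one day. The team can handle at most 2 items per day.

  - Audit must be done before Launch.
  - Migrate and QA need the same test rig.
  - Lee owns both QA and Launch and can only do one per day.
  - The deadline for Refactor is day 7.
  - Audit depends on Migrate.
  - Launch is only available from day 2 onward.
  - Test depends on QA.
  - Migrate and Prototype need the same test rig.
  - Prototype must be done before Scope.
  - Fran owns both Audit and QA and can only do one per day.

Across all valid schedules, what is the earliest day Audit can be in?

day 2

Precedence pushes Audit to at least day 2; downstream work caps Audit at day 7.
Audit at day 2 is achievable: Test=day 5, Prototype=day 2, QA=day 4, Audit=day 2, Launch=day 3, Refactor=day 1, Scope=day 3, Migrate=day 1.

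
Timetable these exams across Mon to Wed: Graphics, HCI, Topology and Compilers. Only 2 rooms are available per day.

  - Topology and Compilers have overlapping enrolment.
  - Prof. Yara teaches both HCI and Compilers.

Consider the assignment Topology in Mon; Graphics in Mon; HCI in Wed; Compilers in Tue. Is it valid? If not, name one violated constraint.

Topology and Compilers have overlapping enrolment — holds.
Only 2 rooms are available per day — holds.
Prof. Yara teaches both HCI and Compilers — holds.

Valid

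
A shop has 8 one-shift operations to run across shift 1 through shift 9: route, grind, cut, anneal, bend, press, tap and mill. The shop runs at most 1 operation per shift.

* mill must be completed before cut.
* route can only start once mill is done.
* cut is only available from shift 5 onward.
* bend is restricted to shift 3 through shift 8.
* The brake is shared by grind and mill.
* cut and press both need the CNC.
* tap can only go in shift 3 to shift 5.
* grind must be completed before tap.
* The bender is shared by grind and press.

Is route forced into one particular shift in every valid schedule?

No

route can be shift 2 (e.g. mill in shift 1; route in shift 2; grind in shift 3; bend in shift 6; cut in shift 5; tap in shift 4; press in shift 8; anneal in shift 7) or shift 3 (e.g. anneal -> shift 7, grind -> shift 2, cut -> shift 5, press -> shift 8, tap -> shift 4, bend -> shift 6, mill -> shift 1, route -> shift 3).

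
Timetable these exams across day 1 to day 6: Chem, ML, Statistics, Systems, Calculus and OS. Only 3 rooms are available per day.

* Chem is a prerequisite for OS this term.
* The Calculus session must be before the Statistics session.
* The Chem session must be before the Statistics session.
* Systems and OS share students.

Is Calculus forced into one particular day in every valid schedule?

No

Calculus can be day 1 (e.g. Statistics -> day 2, ML -> day 1, OS -> day 2, Systems -> day 3, Calculus -> day 1, Chem -> day 1) or day 2 (e.g. ML=day 1, Statistics=day 3, Chem=day 1, Systems=day 1, Calculus=day 2, OS=day 2).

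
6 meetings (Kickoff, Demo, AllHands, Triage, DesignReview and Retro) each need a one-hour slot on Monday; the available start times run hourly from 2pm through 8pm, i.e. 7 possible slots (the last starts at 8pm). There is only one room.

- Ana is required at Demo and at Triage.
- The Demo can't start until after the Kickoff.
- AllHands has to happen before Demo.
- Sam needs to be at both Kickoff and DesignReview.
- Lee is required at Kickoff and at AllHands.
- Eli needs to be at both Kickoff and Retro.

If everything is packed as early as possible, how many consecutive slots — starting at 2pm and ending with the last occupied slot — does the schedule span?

6 slots

The precedence chain requires at least 2 distinct slots.
With at most 1 per slot and 6 meetings, at least 6 slots are needed.
6 works (last occupied slot: 7pm): for example Triage=5pm; Demo=4pm; AllHands=3pm; DesignReview=6pm; Kickoff=2pm; Retro=7pm.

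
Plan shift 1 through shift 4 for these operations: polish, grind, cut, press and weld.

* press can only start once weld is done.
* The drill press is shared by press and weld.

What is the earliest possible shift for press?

Precedence pushes press to at least shift 2.
press at shift 2 is achievable: polish in shift 1; grind in shift 1; weld in shift 1; press in shift 2; cut in shift 1.

shift 2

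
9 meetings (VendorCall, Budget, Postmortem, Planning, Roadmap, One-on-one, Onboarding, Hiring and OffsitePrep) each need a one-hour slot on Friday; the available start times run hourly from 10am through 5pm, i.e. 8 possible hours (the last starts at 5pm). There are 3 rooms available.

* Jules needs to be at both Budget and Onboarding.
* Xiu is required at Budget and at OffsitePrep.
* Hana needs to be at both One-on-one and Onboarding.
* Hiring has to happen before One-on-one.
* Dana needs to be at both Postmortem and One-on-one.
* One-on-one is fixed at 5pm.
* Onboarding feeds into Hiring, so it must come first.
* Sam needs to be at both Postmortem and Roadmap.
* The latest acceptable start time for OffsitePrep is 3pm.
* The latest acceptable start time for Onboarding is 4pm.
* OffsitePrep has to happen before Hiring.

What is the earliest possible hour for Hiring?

11am

Precedence pushes Hiring to at least 11am; downstream work caps Hiring at 4pm.
Hiring at 11am is achievable: Budget in 11am; Planning in 12pm; VendorCall in 10am; Onboarding in 10am; Roadmap in 12pm; Postmortem in 11am; One-on-one in 5pm; Hiring in 11am; OffsitePrep in 10am.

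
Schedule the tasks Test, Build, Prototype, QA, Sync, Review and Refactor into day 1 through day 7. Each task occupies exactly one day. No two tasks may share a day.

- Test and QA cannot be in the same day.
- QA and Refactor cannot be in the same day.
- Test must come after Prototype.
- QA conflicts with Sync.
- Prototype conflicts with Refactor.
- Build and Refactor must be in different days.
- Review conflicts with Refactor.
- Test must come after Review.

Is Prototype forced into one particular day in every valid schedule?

No

Prototype can be day 1 (e.g. Prototype in day 1, Review in day 2, Refactor in day 7, Test in day 3, QA in day 5, Sync in day 6, Build in day 4) or day 2 (e.g. Refactor=day 7; Prototype=day 2; Test=day 3; Build=day 4; Sync=day 6; Review=day 1; QA=day 5).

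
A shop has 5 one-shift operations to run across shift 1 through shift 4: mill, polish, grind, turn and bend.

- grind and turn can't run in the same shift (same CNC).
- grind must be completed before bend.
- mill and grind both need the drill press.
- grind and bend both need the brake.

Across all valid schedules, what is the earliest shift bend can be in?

shift 2

Precedence pushes bend to at least shift 2.
bend at shift 2 is achievable: polish -> shift 1, bend -> shift 2, turn -> shift 2, grind -> shift 1, mill -> shift 2.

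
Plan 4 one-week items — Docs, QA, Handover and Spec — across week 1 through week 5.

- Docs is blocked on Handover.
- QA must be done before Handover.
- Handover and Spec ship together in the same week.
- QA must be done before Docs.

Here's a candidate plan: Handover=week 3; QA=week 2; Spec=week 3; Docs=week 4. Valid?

QA must be done before Docs — holds.
Handover and Spec ship together in the same week — holds.
QA must be done before Handover — holds.
Docs is blocked on Handover — holds.

Yes, all constraints hold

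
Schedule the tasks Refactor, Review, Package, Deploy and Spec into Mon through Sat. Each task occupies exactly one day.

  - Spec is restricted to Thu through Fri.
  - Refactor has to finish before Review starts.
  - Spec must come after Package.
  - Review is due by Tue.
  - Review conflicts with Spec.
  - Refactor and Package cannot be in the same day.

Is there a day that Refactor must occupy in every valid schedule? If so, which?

Downstream work caps Refactor at Mon.
So Refactor is pinned to Mon.

Mon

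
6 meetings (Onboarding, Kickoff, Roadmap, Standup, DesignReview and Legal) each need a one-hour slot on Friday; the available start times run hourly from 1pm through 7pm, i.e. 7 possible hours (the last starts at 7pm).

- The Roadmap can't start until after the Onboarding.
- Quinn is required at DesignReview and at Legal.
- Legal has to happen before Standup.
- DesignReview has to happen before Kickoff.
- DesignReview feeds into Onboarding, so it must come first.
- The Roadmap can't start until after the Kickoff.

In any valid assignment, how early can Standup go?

2pm

Precedence pushes Standup to at least 2pm.
Standup at 2pm is achievable: Roadmap=4pm; DesignReview=2pm; Standup=2pm; Legal=1pm; Onboarding=3pm; Kickoff=3pm.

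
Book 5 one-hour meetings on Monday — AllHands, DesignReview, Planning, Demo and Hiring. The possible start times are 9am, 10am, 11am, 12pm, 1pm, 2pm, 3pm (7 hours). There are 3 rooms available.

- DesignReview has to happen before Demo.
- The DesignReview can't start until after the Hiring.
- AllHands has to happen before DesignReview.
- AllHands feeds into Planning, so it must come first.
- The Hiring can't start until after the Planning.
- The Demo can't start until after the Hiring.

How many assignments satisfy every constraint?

Splitting on AllHands: it can be 9am (15), 10am (5), 11am (1). Listing each branch's schedules as (DesignReview, Planning, Demo, Hiring):
AllHands=9am: (12pm,10am,1pm,11am) (12pm,10am,2pm,11am) (12pm,10am,3pm,11am) (1pm,10am,2pm,11am) (1pm,10am,2pm,12pm) (1pm,10am,3pm,11am) (1pm,10am,3pm,12pm) (1pm,11am,2pm,12pm) (1pm,11am,3pm,12pm) (2pm,10am,3pm,11am) (2pm,10am,3pm,12pm) (2pm,10am,3pm,1pm) (2pm,11am,3pm,12pm) (2pm,11am,3pm,1pm) (2pm,12pm,3pm,1pm) — 15.
AllHands=10am: (1pm,11am,2pm,12pm) (1pm,11am,3pm,12pm) (2pm,11am,3pm,12pm) (2pm,11am,3pm,1pm) (2pm,12pm,3pm,1pm) — 5.
AllHands=11am: (2pm,12pm,3pm,1pm) — 1.
Summing: 15 + 5 + 1 = 21.

21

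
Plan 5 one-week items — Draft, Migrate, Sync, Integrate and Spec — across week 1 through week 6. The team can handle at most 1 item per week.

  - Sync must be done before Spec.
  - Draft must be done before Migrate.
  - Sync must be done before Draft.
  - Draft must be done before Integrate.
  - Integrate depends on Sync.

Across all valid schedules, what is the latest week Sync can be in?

week 2

Downstream work caps Sync at week 4.
Sync at week 2 is achievable: Migrate -> week 5, Integrate -> week 4, Sync -> week 2, Draft -> week 3, Spec -> week 6.
Nothing later works — the capacity limit rule out every week after week 2.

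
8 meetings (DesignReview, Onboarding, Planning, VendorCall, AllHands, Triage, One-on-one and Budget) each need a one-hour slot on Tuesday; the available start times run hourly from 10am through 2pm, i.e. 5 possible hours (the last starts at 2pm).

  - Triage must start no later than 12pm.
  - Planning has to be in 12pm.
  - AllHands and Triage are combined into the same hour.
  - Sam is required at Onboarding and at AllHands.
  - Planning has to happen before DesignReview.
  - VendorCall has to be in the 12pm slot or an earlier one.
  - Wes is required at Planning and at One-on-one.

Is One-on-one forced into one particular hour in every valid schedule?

One-on-one can be 10am (e.g. Planning=12pm, VendorCall=10am, Onboarding=11am, One-on-one=10am, AllHands=10am, Budget=10am, Triage=10am, DesignReview=1pm) or 11am (e.g. Planning in 12pm; Budget in 10am; Onboarding in 11am; One-on-one in 11am; DesignReview in 1pm; Triage in 10am; VendorCall in 10am; AllHands in 10am).

No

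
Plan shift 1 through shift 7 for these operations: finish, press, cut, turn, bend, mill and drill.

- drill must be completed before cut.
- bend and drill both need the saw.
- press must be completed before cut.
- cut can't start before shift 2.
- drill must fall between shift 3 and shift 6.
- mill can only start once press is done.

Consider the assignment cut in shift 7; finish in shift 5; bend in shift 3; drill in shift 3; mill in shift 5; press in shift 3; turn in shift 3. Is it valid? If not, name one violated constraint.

No. bend and drill both need the saw is not satisfied.

drill must fall between shift 3 and shift 6 — holds.
mill can only start once press is done — holds.
cut can't start before shift 2 — holds.
bend and drill both need the saw — violated.
drill must be completed before cut — holds.
press must be completed before cut — holds.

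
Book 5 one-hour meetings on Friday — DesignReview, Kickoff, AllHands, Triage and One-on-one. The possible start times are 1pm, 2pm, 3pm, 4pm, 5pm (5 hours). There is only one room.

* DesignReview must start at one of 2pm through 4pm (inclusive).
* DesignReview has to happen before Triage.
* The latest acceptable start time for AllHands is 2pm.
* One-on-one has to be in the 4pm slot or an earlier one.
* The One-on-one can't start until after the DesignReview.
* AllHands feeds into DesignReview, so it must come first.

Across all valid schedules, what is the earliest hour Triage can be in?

3pm

Precedence pushes Triage to at least 3pm.
Triage at 3pm is achievable: Triage=3pm, One-on-one=4pm, AllHands=1pm, Kickoff=5pm, DesignReview=2pm.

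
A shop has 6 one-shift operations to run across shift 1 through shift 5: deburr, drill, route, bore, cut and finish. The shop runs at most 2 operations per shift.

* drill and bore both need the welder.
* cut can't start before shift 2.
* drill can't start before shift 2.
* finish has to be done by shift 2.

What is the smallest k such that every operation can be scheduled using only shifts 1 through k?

3

With at most 2 per shift and 6 operations, at least 3 shifts are needed.
drill can't be placed before shift 2, so the schedule must run through at least shift 2.
3 works (last occupied shift: shift 3): for example deburr in shift 1; route in shift 3; drill in shift 2; finish in shift 1; cut in shift 2; bore in shift 3.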